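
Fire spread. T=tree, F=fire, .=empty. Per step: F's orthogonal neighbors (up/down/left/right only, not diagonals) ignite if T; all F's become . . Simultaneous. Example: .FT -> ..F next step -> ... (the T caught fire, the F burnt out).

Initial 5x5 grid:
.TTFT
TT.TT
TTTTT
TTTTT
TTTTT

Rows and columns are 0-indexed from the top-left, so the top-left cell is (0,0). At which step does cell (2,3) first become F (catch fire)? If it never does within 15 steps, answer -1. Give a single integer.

Step 1: cell (2,3)='T' (+3 fires, +1 burnt)
Step 2: cell (2,3)='F' (+3 fires, +3 burnt)
  -> target ignites at step 2
Step 3: cell (2,3)='.' (+4 fires, +3 burnt)
Step 4: cell (2,3)='.' (+5 fires, +4 burnt)
Step 5: cell (2,3)='.' (+4 fires, +5 burnt)
Step 6: cell (2,3)='.' (+2 fires, +4 burnt)
Step 7: cell (2,3)='.' (+1 fires, +2 burnt)
Step 8: cell (2,3)='.' (+0 fires, +1 burnt)
  fire out at step 8

2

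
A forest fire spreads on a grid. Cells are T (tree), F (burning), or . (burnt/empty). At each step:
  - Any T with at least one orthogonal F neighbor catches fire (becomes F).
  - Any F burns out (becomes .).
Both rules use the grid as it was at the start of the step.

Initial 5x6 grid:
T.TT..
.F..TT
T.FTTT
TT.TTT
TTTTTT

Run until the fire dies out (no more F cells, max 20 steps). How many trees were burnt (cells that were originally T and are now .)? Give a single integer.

Step 1: +1 fires, +2 burnt (F count now 1)
Step 2: +2 fires, +1 burnt (F count now 2)
Step 3: +4 fires, +2 burnt (F count now 4)
Step 4: +4 fires, +4 burnt (F count now 4)
Step 5: +2 fires, +4 burnt (F count now 2)
Step 6: +2 fires, +2 burnt (F count now 2)
Step 7: +1 fires, +2 burnt (F count now 1)
Step 8: +1 fires, +1 burnt (F count now 1)
Step 9: +0 fires, +1 burnt (F count now 0)
Fire out after step 9
Initially T: 20, now '.': 27
Total burnt (originally-T cells now '.'): 17

Answer: 17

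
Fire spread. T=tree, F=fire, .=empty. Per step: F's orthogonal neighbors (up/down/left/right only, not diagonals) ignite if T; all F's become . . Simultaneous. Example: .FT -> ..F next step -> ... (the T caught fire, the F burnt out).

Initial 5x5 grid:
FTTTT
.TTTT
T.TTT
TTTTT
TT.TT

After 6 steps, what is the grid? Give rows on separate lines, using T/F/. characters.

Step 1: 1 trees catch fire, 1 burn out
  .FTTT
  .TTTT
  T.TTT
  TTTTT
  TT.TT
Step 2: 2 trees catch fire, 1 burn out
  ..FTT
  .FTTT
  T.TTT
  TTTTT
  TT.TT
Step 3: 2 trees catch fire, 2 burn out
  ...FT
  ..FTT
  T.TTT
  TTTTT
  TT.TT
Step 4: 3 trees catch fire, 2 burn out
  ....F
  ...FT
  T.FTT
  TTTTT
  TT.TT
Step 5: 3 trees catch fire, 3 burn out
  .....
  ....F
  T..FT
  TTFTT
  TT.TT
Step 6: 3 trees catch fire, 3 burn out
  .....
  .....
  T...F
  TF.FT
  TT.TT

.....
.....
T...F
TF.FT
TT.TT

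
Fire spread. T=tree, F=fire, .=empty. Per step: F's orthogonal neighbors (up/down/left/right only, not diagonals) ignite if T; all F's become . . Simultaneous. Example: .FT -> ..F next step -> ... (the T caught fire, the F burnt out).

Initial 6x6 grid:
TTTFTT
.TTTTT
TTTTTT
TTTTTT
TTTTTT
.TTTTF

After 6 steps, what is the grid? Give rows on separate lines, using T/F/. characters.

Step 1: 5 trees catch fire, 2 burn out
  TTF.FT
  .TTFTT
  TTTTTT
  TTTTTT
  TTTTTF
  .TTTF.
Step 2: 8 trees catch fire, 5 burn out
  TF...F
  .TF.FT
  TTTFTT
  TTTTTF
  TTTTF.
  .TTF..
Step 3: 10 trees catch fire, 8 burn out
  F.....
  .F...F
  TTF.FF
  TTTFF.
  TTTF..
  .TF...
Step 4: 4 trees catch fire, 10 burn out
  ......
  ......
  TF....
  TTF...
  TTF...
  .F....
Step 5: 3 trees catch fire, 4 burn out
  ......
  ......
  F.....
  TF....
  TF....
  ......
Step 6: 2 trees catch fire, 3 burn out
  ......
  ......
  ......
  F.....
  F.....
  ......

......
......
......
F.....
F.....
......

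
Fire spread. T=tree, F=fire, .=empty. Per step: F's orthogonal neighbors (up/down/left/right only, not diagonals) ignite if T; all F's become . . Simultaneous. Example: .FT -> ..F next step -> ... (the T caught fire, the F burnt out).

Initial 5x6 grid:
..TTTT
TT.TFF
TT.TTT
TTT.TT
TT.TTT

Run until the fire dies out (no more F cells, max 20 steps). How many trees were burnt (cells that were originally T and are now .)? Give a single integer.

Step 1: +5 fires, +2 burnt (F count now 5)
Step 2: +4 fires, +5 burnt (F count now 4)
Step 3: +3 fires, +4 burnt (F count now 3)
Step 4: +1 fires, +3 burnt (F count now 1)
Step 5: +0 fires, +1 burnt (F count now 0)
Fire out after step 5
Initially T: 22, now '.': 21
Total burnt (originally-T cells now '.'): 13

Answer: 13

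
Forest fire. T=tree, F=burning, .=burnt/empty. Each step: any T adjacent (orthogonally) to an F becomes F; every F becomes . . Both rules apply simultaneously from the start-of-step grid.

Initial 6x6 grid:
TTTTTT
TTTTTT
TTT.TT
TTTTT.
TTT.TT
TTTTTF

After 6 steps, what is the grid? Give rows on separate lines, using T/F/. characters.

Step 1: 2 trees catch fire, 1 burn out
  TTTTTT
  TTTTTT
  TTT.TT
  TTTTT.
  TTT.TF
  TTTTF.
Step 2: 2 trees catch fire, 2 burn out
  TTTTTT
  TTTTTT
  TTT.TT
  TTTTT.
  TTT.F.
  TTTF..
Step 3: 2 trees catch fire, 2 burn out
  TTTTTT
  TTTTTT
  TTT.TT
  TTTTF.
  TTT...
  TTF...
Step 4: 4 trees catch fire, 2 burn out
  TTTTTT
  TTTTTT
  TTT.FT
  TTTF..
  TTF...
  TF....
Step 5: 5 trees catch fire, 4 burn out
  TTTTTT
  TTTTFT
  TTT..F
  TTF...
  TF....
  F.....
Step 6: 6 trees catch fire, 5 burn out
  TTTTFT
  TTTF.F
  TTF...
  TF....
  F.....
  ......

TTTTFT
TTTF.F
TTF...
TF....
F.....
......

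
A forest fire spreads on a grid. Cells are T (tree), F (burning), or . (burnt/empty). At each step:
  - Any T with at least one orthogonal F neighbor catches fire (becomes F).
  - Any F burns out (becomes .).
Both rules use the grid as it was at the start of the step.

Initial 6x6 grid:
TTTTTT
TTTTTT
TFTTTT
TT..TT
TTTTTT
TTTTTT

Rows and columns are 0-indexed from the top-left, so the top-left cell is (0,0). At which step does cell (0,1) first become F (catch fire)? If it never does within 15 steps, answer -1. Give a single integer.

Step 1: cell (0,1)='T' (+4 fires, +1 burnt)
Step 2: cell (0,1)='F' (+6 fires, +4 burnt)
  -> target ignites at step 2
Step 3: cell (0,1)='.' (+7 fires, +6 burnt)
Step 4: cell (0,1)='.' (+7 fires, +7 burnt)
Step 5: cell (0,1)='.' (+5 fires, +7 burnt)
Step 6: cell (0,1)='.' (+3 fires, +5 burnt)
Step 7: cell (0,1)='.' (+1 fires, +3 burnt)
Step 8: cell (0,1)='.' (+0 fires, +1 burnt)
  fire out at step 8

2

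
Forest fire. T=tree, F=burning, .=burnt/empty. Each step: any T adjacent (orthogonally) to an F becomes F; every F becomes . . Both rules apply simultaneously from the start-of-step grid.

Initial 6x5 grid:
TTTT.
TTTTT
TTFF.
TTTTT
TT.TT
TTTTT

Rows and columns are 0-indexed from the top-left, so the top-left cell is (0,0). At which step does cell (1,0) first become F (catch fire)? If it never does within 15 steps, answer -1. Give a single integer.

Step 1: cell (1,0)='T' (+5 fires, +2 burnt)
Step 2: cell (1,0)='T' (+8 fires, +5 burnt)
Step 3: cell (1,0)='F' (+6 fires, +8 burnt)
  -> target ignites at step 3
Step 4: cell (1,0)='.' (+5 fires, +6 burnt)
Step 5: cell (1,0)='.' (+1 fires, +5 burnt)
Step 6: cell (1,0)='.' (+0 fires, +1 burnt)
  fire out at step 6

3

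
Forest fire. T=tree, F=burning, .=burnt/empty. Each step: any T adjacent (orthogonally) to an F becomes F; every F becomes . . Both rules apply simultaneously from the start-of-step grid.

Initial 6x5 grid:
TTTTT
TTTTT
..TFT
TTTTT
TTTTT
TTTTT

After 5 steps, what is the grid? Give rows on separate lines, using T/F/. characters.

Step 1: 4 trees catch fire, 1 burn out
  TTTTT
  TTTFT
  ..F.F
  TTTFT
  TTTTT
  TTTTT
Step 2: 6 trees catch fire, 4 burn out
  TTTFT
  TTF.F
  .....
  TTF.F
  TTTFT
  TTTTT
Step 3: 7 trees catch fire, 6 burn out
  TTF.F
  TF...
  .....
  TF...
  TTF.F
  TTTFT
Step 4: 6 trees catch fire, 7 burn out
  TF...
  F....
  .....
  F....
  TF...
  TTF.F
Step 5: 3 trees catch fire, 6 burn out
  F....
  .....
  .....
  .....
  F....
  TF...

F....
.....
.....
.....
F....
TF...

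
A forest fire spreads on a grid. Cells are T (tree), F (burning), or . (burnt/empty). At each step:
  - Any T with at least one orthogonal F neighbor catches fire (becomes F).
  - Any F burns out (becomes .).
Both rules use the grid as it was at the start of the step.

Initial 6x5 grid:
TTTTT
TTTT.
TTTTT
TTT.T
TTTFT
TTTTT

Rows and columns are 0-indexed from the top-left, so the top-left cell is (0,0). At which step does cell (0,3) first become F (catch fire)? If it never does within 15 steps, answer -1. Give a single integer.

Step 1: cell (0,3)='T' (+3 fires, +1 burnt)
Step 2: cell (0,3)='T' (+5 fires, +3 burnt)
Step 3: cell (0,3)='T' (+5 fires, +5 burnt)
Step 4: cell (0,3)='T' (+5 fires, +5 burnt)
Step 5: cell (0,3)='T' (+4 fires, +5 burnt)
Step 6: cell (0,3)='F' (+3 fires, +4 burnt)
  -> target ignites at step 6
Step 7: cell (0,3)='.' (+2 fires, +3 burnt)
Step 8: cell (0,3)='.' (+0 fires, +2 burnt)
  fire out at step 8

6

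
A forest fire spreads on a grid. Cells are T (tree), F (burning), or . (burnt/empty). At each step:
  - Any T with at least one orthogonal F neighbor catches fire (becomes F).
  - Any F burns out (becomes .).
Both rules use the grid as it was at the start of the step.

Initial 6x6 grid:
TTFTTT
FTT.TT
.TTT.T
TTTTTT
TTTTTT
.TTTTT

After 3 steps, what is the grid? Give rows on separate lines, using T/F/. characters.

Step 1: 5 trees catch fire, 2 burn out
  FF.FTT
  .FF.TT
  .TTT.T
  TTTTTT
  TTTTTT
  .TTTTT
Step 2: 3 trees catch fire, 5 burn out
  ....FT
  ....TT
  .FFT.T
  TTTTTT
  TTTTTT
  .TTTTT
Step 3: 5 trees catch fire, 3 burn out
  .....F
  ....FT
  ...F.T
  TFFTTT
  TTTTTT
  .TTTTT

.....F
....FT
...F.T
TFFTTT
TTTTTT
.TTTTT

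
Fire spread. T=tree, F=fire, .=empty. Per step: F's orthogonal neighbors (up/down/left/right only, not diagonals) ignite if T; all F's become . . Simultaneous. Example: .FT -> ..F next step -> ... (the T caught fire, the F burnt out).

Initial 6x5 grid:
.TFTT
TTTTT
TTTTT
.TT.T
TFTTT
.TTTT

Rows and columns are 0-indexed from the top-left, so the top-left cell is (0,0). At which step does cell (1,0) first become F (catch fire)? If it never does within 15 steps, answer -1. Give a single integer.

Step 1: cell (1,0)='T' (+7 fires, +2 burnt)
Step 2: cell (1,0)='T' (+8 fires, +7 burnt)
Step 3: cell (1,0)='F' (+6 fires, +8 burnt)
  -> target ignites at step 3
Step 4: cell (1,0)='.' (+3 fires, +6 burnt)
Step 5: cell (1,0)='.' (+0 fires, +3 burnt)
  fire out at step 5

3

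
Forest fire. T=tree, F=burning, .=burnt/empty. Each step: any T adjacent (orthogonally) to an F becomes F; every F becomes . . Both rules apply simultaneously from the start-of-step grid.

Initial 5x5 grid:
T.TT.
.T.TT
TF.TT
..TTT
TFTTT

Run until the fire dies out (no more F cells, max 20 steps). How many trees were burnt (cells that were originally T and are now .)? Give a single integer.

Answer: 15

Derivation:
Step 1: +4 fires, +2 burnt (F count now 4)
Step 2: +2 fires, +4 burnt (F count now 2)
Step 3: +2 fires, +2 burnt (F count now 2)
Step 4: +2 fires, +2 burnt (F count now 2)
Step 5: +2 fires, +2 burnt (F count now 2)
Step 6: +2 fires, +2 burnt (F count now 2)
Step 7: +1 fires, +2 burnt (F count now 1)
Step 8: +0 fires, +1 burnt (F count now 0)
Fire out after step 8
Initially T: 16, now '.': 24
Total burnt (originally-T cells now '.'): 15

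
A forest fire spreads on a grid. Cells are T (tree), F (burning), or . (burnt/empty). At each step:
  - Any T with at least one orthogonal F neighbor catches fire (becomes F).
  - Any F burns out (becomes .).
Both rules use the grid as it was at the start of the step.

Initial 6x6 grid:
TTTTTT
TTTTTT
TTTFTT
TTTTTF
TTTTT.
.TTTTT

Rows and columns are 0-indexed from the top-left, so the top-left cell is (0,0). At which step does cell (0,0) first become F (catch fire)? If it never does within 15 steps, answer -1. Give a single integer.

Step 1: cell (0,0)='T' (+6 fires, +2 burnt)
Step 2: cell (0,0)='T' (+8 fires, +6 burnt)
Step 3: cell (0,0)='T' (+9 fires, +8 burnt)
Step 4: cell (0,0)='T' (+6 fires, +9 burnt)
Step 5: cell (0,0)='F' (+3 fires, +6 burnt)
  -> target ignites at step 5
Step 6: cell (0,0)='.' (+0 fires, +3 burnt)
  fire out at step 6

5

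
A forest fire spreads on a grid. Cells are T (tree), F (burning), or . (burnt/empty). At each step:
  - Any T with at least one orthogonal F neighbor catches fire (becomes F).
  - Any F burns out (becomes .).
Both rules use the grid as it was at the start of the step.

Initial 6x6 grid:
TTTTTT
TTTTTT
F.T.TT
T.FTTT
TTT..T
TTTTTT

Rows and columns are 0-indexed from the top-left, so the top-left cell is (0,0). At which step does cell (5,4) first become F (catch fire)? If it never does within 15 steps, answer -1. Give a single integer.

Step 1: cell (5,4)='T' (+5 fires, +2 burnt)
Step 2: cell (5,4)='T' (+7 fires, +5 burnt)
Step 3: cell (5,4)='T' (+8 fires, +7 burnt)
Step 4: cell (5,4)='F' (+5 fires, +8 burnt)
  -> target ignites at step 4
Step 5: cell (5,4)='.' (+3 fires, +5 burnt)
Step 6: cell (5,4)='.' (+1 fires, +3 burnt)
Step 7: cell (5,4)='.' (+0 fires, +1 burnt)
  fire out at step 7

4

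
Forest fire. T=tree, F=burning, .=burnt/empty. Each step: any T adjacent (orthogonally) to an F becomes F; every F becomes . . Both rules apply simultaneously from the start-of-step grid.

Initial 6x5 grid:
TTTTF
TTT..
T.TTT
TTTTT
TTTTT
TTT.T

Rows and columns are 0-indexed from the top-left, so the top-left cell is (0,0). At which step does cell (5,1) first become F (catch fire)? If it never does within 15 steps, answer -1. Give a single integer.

Step 1: cell (5,1)='T' (+1 fires, +1 burnt)
Step 2: cell (5,1)='T' (+1 fires, +1 burnt)
Step 3: cell (5,1)='T' (+2 fires, +1 burnt)
Step 4: cell (5,1)='T' (+3 fires, +2 burnt)
Step 5: cell (5,1)='T' (+3 fires, +3 burnt)
Step 6: cell (5,1)='T' (+5 fires, +3 burnt)
Step 7: cell (5,1)='T' (+5 fires, +5 burnt)
Step 8: cell (5,1)='F' (+3 fires, +5 burnt)
  -> target ignites at step 8
Step 9: cell (5,1)='.' (+2 fires, +3 burnt)
Step 10: cell (5,1)='.' (+0 fires, +2 burnt)
  fire out at step 10

8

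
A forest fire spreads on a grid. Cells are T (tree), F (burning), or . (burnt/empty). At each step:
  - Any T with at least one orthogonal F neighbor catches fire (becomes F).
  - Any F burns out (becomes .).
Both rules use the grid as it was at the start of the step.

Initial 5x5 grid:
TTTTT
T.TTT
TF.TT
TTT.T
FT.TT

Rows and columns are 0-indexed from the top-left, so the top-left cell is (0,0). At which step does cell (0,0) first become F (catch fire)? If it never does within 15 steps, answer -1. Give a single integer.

Step 1: cell (0,0)='T' (+4 fires, +2 burnt)
Step 2: cell (0,0)='T' (+2 fires, +4 burnt)
Step 3: cell (0,0)='F' (+1 fires, +2 burnt)
  -> target ignites at step 3
Step 4: cell (0,0)='.' (+1 fires, +1 burnt)
Step 5: cell (0,0)='.' (+1 fires, +1 burnt)
Step 6: cell (0,0)='.' (+2 fires, +1 burnt)
Step 7: cell (0,0)='.' (+2 fires, +2 burnt)
Step 8: cell (0,0)='.' (+2 fires, +2 burnt)
Step 9: cell (0,0)='.' (+1 fires, +2 burnt)
Step 10: cell (0,0)='.' (+1 fires, +1 burnt)
Step 11: cell (0,0)='.' (+1 fires, +1 burnt)
Step 12: cell (0,0)='.' (+1 fires, +1 burnt)
Step 13: cell (0,0)='.' (+0 fires, +1 burnt)
  fire out at step 13

3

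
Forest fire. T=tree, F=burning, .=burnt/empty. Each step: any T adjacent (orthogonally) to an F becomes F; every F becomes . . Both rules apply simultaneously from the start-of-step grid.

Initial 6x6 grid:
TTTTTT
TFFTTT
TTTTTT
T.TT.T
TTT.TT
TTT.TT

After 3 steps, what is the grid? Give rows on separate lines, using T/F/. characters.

Step 1: 6 trees catch fire, 2 burn out
  TFFTTT
  F..FTT
  TFFTTT
  T.TT.T
  TTT.TT
  TTT.TT
Step 2: 6 trees catch fire, 6 burn out
  F..FTT
  ....FT
  F..FTT
  T.FT.T
  TTT.TT
  TTT.TT
Step 3: 6 trees catch fire, 6 burn out
  ....FT
  .....F
  ....FT
  F..F.T
  TTF.TT
  TTT.TT

....FT
.....F
....FT
F..F.T
TTF.TT
TTT.TT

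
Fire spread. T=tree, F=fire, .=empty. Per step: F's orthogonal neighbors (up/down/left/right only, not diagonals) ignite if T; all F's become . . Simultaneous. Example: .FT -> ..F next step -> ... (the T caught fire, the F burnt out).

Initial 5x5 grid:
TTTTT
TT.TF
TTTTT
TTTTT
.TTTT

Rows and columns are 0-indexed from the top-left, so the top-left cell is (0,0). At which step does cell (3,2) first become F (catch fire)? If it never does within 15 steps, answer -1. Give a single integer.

Step 1: cell (3,2)='T' (+3 fires, +1 burnt)
Step 2: cell (3,2)='T' (+3 fires, +3 burnt)
Step 3: cell (3,2)='T' (+4 fires, +3 burnt)
Step 4: cell (3,2)='F' (+4 fires, +4 burnt)
  -> target ignites at step 4
Step 5: cell (3,2)='.' (+5 fires, +4 burnt)
Step 6: cell (3,2)='.' (+3 fires, +5 burnt)
Step 7: cell (3,2)='.' (+0 fires, +3 burnt)
  fire out at step 7

4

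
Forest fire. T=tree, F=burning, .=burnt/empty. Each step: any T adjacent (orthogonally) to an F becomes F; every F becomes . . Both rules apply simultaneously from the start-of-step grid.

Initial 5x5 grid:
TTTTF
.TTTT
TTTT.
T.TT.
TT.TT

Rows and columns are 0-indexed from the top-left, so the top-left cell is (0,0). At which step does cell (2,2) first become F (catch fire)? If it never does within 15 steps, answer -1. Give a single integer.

Step 1: cell (2,2)='T' (+2 fires, +1 burnt)
Step 2: cell (2,2)='T' (+2 fires, +2 burnt)
Step 3: cell (2,2)='T' (+3 fires, +2 burnt)
Step 4: cell (2,2)='F' (+4 fires, +3 burnt)
  -> target ignites at step 4
Step 5: cell (2,2)='.' (+3 fires, +4 burnt)
Step 6: cell (2,2)='.' (+2 fires, +3 burnt)
Step 7: cell (2,2)='.' (+1 fires, +2 burnt)
Step 8: cell (2,2)='.' (+1 fires, +1 burnt)
Step 9: cell (2,2)='.' (+1 fires, +1 burnt)
Step 10: cell (2,2)='.' (+0 fires, +1 burnt)
  fire out at step 10

4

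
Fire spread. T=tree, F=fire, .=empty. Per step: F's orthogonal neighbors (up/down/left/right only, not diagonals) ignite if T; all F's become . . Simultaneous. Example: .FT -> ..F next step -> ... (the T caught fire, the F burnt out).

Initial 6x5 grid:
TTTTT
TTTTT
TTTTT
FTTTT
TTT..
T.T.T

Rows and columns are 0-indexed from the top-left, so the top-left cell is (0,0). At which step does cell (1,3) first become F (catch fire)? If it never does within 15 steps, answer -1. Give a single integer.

Step 1: cell (1,3)='T' (+3 fires, +1 burnt)
Step 2: cell (1,3)='T' (+5 fires, +3 burnt)
Step 3: cell (1,3)='T' (+5 fires, +5 burnt)
Step 4: cell (1,3)='T' (+5 fires, +5 burnt)
Step 5: cell (1,3)='F' (+3 fires, +5 burnt)
  -> target ignites at step 5
Step 6: cell (1,3)='.' (+2 fires, +3 burnt)
Step 7: cell (1,3)='.' (+1 fires, +2 burnt)
Step 8: cell (1,3)='.' (+0 fires, +1 burnt)
  fire out at step 8

5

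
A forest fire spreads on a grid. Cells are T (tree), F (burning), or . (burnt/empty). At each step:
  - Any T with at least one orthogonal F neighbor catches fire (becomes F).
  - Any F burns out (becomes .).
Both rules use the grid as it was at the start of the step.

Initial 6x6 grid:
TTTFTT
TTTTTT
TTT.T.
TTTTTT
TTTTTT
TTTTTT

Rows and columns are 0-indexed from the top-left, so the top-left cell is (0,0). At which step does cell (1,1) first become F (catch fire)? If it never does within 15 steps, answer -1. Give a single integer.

Step 1: cell (1,1)='T' (+3 fires, +1 burnt)
Step 2: cell (1,1)='T' (+4 fires, +3 burnt)
Step 3: cell (1,1)='F' (+5 fires, +4 burnt)
  -> target ignites at step 3
Step 4: cell (1,1)='.' (+4 fires, +5 burnt)
Step 5: cell (1,1)='.' (+6 fires, +4 burnt)
Step 6: cell (1,1)='.' (+6 fires, +6 burnt)
Step 7: cell (1,1)='.' (+4 fires, +6 burnt)
Step 8: cell (1,1)='.' (+1 fires, +4 burnt)
Step 9: cell (1,1)='.' (+0 fires, +1 burnt)
  fire out at step 9

3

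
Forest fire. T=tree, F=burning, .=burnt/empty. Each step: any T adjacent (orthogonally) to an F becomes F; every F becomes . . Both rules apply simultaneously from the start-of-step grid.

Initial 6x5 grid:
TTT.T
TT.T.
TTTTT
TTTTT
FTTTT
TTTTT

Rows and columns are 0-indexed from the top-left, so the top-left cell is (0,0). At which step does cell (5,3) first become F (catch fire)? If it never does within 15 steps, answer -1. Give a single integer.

Step 1: cell (5,3)='T' (+3 fires, +1 burnt)
Step 2: cell (5,3)='T' (+4 fires, +3 burnt)
Step 3: cell (5,3)='T' (+5 fires, +4 burnt)
Step 4: cell (5,3)='F' (+6 fires, +5 burnt)
  -> target ignites at step 4
Step 5: cell (5,3)='.' (+4 fires, +6 burnt)
Step 6: cell (5,3)='.' (+3 fires, +4 burnt)
Step 7: cell (5,3)='.' (+0 fires, +3 burnt)
  fire out at step 7

4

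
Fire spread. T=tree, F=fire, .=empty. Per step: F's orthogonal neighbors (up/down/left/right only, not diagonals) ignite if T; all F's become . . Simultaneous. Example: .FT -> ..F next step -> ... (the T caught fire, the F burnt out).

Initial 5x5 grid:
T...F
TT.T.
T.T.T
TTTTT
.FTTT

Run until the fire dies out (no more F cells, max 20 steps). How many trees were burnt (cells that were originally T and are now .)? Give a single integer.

Step 1: +2 fires, +2 burnt (F count now 2)
Step 2: +3 fires, +2 burnt (F count now 3)
Step 3: +4 fires, +3 burnt (F count now 4)
Step 4: +2 fires, +4 burnt (F count now 2)
Step 5: +3 fires, +2 burnt (F count now 3)
Step 6: +0 fires, +3 burnt (F count now 0)
Fire out after step 6
Initially T: 15, now '.': 24
Total burnt (originally-T cells now '.'): 14

Answer: 14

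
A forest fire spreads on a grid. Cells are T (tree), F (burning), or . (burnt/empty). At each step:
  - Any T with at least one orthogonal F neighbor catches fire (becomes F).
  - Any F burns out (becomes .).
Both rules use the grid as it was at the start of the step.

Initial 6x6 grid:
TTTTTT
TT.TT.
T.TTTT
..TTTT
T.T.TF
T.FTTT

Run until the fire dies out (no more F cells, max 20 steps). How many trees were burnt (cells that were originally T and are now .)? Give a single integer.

Answer: 24

Derivation:
Step 1: +5 fires, +2 burnt (F count now 5)
Step 2: +4 fires, +5 burnt (F count now 4)
Step 3: +3 fires, +4 burnt (F count now 3)
Step 4: +2 fires, +3 burnt (F count now 2)
Step 5: +2 fires, +2 burnt (F count now 2)
Step 6: +2 fires, +2 burnt (F count now 2)
Step 7: +1 fires, +2 burnt (F count now 1)
Step 8: +1 fires, +1 burnt (F count now 1)
Step 9: +2 fires, +1 burnt (F count now 2)
Step 10: +1 fires, +2 burnt (F count now 1)
Step 11: +1 fires, +1 burnt (F count now 1)
Step 12: +0 fires, +1 burnt (F count now 0)
Fire out after step 12
Initially T: 26, now '.': 34
Total burnt (originally-T cells now '.'): 24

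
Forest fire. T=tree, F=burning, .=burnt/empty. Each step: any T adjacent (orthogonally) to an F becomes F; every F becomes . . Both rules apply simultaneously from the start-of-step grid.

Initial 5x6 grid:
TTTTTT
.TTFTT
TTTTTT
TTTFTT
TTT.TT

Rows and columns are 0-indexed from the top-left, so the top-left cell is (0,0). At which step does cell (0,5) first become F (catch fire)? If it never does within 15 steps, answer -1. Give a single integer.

Step 1: cell (0,5)='T' (+6 fires, +2 burnt)
Step 2: cell (0,5)='T' (+10 fires, +6 burnt)
Step 3: cell (0,5)='F' (+7 fires, +10 burnt)
  -> target ignites at step 3
Step 4: cell (0,5)='.' (+3 fires, +7 burnt)
Step 5: cell (0,5)='.' (+0 fires, +3 burnt)
  fire out at step 5

3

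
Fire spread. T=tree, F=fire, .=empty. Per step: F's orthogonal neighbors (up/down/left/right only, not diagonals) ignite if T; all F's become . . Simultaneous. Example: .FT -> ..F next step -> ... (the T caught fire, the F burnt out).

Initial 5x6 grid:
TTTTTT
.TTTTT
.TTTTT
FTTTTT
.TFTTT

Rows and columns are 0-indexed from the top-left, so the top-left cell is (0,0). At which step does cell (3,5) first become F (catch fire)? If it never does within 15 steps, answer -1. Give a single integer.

Step 1: cell (3,5)='T' (+4 fires, +2 burnt)
Step 2: cell (3,5)='T' (+4 fires, +4 burnt)
Step 3: cell (3,5)='T' (+5 fires, +4 burnt)
Step 4: cell (3,5)='F' (+5 fires, +5 burnt)
  -> target ignites at step 4
Step 5: cell (3,5)='.' (+4 fires, +5 burnt)
Step 6: cell (3,5)='.' (+2 fires, +4 burnt)
Step 7: cell (3,5)='.' (+1 fires, +2 burnt)
Step 8: cell (3,5)='.' (+0 fires, +1 burnt)
  fire out at step 8

4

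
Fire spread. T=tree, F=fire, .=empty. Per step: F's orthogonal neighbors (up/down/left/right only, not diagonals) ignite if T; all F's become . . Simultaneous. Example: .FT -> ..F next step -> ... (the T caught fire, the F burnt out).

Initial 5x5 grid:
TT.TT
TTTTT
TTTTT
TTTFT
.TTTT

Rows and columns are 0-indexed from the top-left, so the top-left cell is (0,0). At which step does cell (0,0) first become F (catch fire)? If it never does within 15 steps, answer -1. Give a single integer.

Step 1: cell (0,0)='T' (+4 fires, +1 burnt)
Step 2: cell (0,0)='T' (+6 fires, +4 burnt)
Step 3: cell (0,0)='T' (+6 fires, +6 burnt)
Step 4: cell (0,0)='T' (+3 fires, +6 burnt)
Step 5: cell (0,0)='T' (+2 fires, +3 burnt)
Step 6: cell (0,0)='F' (+1 fires, +2 burnt)
  -> target ignites at step 6
Step 7: cell (0,0)='.' (+0 fires, +1 burnt)
  fire out at step 7

6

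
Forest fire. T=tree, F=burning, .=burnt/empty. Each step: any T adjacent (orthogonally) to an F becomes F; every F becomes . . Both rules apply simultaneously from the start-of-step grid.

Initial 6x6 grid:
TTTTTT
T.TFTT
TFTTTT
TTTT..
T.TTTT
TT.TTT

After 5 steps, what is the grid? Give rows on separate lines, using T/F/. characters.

Step 1: 7 trees catch fire, 2 burn out
  TTTFTT
  T.F.FT
  F.FFTT
  TFTT..
  T.TTTT
  TT.TTT
Step 2: 8 trees catch fire, 7 burn out
  TTF.FT
  F....F
  ....FT
  F.FF..
  T.TTTT
  TT.TTT
Step 3: 7 trees catch fire, 8 burn out
  FF...F
  ......
  .....F
  ......
  F.FFTT
  TT.TTT
Step 4: 3 trees catch fire, 7 burn out
  ......
  ......
  ......
  ......
  ....FT
  FT.FTT
Step 5: 3 trees catch fire, 3 burn out
  ......
  ......
  ......
  ......
  .....F
  .F..FT

......
......
......
......
.....F
.F..FT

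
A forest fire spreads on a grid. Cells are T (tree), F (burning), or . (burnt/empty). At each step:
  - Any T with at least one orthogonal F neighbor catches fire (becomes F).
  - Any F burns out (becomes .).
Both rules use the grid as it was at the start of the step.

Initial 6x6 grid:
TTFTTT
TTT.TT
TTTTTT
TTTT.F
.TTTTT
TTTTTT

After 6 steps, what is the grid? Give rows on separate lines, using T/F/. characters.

Step 1: 5 trees catch fire, 2 burn out
  TF.FTT
  TTF.TT
  TTTTTF
  TTTT..
  .TTTTF
  TTTTTT
Step 2: 8 trees catch fire, 5 burn out
  F...FT
  TF..TF
  TTFTF.
  TTTT..
  .TTTF.
  TTTTTF
Step 3: 8 trees catch fire, 8 burn out
  .....F
  F...F.
  TF.F..
  TTFT..
  .TTF..
  TTTTF.
Step 4: 5 trees catch fire, 8 burn out
  ......
  ......
  F.....
  TF.F..
  .TF...
  TTTF..
Step 5: 3 trees catch fire, 5 burn out
  ......
  ......
  ......
  F.....
  .F....
  TTF...
Step 6: 1 trees catch fire, 3 burn out
  ......
  ......
  ......
  ......
  ......
  TF....

......
......
......
......
......
TF....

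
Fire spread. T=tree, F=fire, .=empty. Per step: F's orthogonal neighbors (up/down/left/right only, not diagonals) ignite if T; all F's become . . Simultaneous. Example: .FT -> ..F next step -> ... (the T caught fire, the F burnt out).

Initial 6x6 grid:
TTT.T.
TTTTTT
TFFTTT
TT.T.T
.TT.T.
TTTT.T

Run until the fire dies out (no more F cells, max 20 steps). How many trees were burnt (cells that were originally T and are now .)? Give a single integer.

Step 1: +5 fires, +2 burnt (F count now 5)
Step 2: +8 fires, +5 burnt (F count now 8)
Step 3: +5 fires, +8 burnt (F count now 5)
Step 4: +5 fires, +5 burnt (F count now 5)
Step 5: +1 fires, +5 burnt (F count now 1)
Step 6: +0 fires, +1 burnt (F count now 0)
Fire out after step 6
Initially T: 26, now '.': 34
Total burnt (originally-T cells now '.'): 24

Answer: 24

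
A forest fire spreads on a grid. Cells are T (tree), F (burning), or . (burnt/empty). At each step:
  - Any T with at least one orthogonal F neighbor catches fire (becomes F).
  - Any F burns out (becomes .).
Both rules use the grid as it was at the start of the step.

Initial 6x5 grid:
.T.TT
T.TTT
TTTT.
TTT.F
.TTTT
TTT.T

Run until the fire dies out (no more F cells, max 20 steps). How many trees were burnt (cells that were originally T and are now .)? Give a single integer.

Answer: 21

Derivation:
Step 1: +1 fires, +1 burnt (F count now 1)
Step 2: +2 fires, +1 burnt (F count now 2)
Step 3: +1 fires, +2 burnt (F count now 1)
Step 4: +3 fires, +1 burnt (F count now 3)
Step 5: +3 fires, +3 burnt (F count now 3)
Step 6: +5 fires, +3 burnt (F count now 5)
Step 7: +2 fires, +5 burnt (F count now 2)
Step 8: +3 fires, +2 burnt (F count now 3)
Step 9: +1 fires, +3 burnt (F count now 1)
Step 10: +0 fires, +1 burnt (F count now 0)
Fire out after step 10
Initially T: 22, now '.': 29
Total burnt (originally-T cells now '.'): 21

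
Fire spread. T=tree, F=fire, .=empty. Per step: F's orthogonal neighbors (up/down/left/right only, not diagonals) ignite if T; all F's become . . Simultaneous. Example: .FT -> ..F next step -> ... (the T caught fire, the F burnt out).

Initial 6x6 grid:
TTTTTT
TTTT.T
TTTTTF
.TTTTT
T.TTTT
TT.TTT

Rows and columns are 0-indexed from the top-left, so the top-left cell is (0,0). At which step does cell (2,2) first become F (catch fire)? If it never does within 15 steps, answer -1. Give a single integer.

Step 1: cell (2,2)='T' (+3 fires, +1 burnt)
Step 2: cell (2,2)='T' (+4 fires, +3 burnt)
Step 3: cell (2,2)='F' (+6 fires, +4 burnt)
  -> target ignites at step 3
Step 4: cell (2,2)='.' (+6 fires, +6 burnt)
Step 5: cell (2,2)='.' (+6 fires, +6 burnt)
Step 6: cell (2,2)='.' (+2 fires, +6 burnt)
Step 7: cell (2,2)='.' (+1 fires, +2 burnt)
Step 8: cell (2,2)='.' (+0 fires, +1 burnt)
  fire out at step 8

3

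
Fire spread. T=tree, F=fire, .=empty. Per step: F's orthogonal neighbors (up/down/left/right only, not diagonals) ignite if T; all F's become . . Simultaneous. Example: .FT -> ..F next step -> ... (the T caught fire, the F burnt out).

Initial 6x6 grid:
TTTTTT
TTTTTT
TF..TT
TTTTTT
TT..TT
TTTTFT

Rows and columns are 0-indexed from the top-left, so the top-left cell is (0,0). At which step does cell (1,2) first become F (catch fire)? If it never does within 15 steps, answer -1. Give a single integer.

Step 1: cell (1,2)='T' (+6 fires, +2 burnt)
Step 2: cell (1,2)='F' (+9 fires, +6 burnt)
  -> target ignites at step 2
Step 3: cell (1,2)='.' (+8 fires, +9 burnt)
Step 4: cell (1,2)='.' (+4 fires, +8 burnt)
Step 5: cell (1,2)='.' (+2 fires, +4 burnt)
Step 6: cell (1,2)='.' (+1 fires, +2 burnt)
Step 7: cell (1,2)='.' (+0 fires, +1 burnt)
  fire out at step 7

2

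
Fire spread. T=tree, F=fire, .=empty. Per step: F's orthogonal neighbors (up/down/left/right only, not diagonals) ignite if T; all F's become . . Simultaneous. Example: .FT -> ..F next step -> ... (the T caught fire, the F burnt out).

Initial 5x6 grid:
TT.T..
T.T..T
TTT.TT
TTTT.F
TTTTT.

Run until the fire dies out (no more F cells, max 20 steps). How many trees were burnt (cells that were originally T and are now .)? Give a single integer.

Answer: 3

Derivation:
Step 1: +1 fires, +1 burnt (F count now 1)
Step 2: +2 fires, +1 burnt (F count now 2)
Step 3: +0 fires, +2 burnt (F count now 0)
Fire out after step 3
Initially T: 20, now '.': 13
Total burnt (originally-T cells now '.'): 3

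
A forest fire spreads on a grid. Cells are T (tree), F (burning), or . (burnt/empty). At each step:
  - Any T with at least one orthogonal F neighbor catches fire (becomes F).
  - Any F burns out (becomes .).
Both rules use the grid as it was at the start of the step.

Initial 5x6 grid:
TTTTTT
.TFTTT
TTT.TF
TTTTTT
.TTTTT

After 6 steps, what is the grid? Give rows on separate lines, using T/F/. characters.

Step 1: 7 trees catch fire, 2 burn out
  TTFTTT
  .F.FTF
  TTF.F.
  TTTTTF
  .TTTTT
Step 2: 8 trees catch fire, 7 burn out
  TF.FTF
  ....F.
  TF....
  TTFTF.
  .TTTTF
Step 3: 7 trees catch fire, 8 burn out
  F...F.
  ......
  F.....
  TF.F..
  .TFTF.
Step 4: 3 trees catch fire, 7 burn out
  ......
  ......
  ......
  F.....
  .F.F..
Step 5: 0 trees catch fire, 3 burn out
  ......
  ......
  ......
  ......
  ......
Step 6: 0 trees catch fire, 0 burn out
  ......
  ......
  ......
  ......
  ......

......
......
......
......
......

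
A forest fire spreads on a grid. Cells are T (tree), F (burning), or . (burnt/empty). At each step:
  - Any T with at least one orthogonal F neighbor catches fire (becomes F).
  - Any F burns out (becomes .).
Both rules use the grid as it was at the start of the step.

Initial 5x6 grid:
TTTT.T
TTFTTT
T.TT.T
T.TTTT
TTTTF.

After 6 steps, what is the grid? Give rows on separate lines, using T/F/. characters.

Step 1: 6 trees catch fire, 2 burn out
  TTFT.T
  TF.FTT
  T.FT.T
  T.TTFT
  TTTF..
Step 2: 9 trees catch fire, 6 burn out
  TF.F.T
  F...FT
  T..F.T
  T.FF.F
  TTF...
Step 3: 5 trees catch fire, 9 burn out
  F....T
  .....F
  F....F
  T.....
  TF....
Step 4: 3 trees catch fire, 5 burn out
  .....F
  ......
  ......
  F.....
  F.....
Step 5: 0 trees catch fire, 3 burn out
  ......
  ......
  ......
  ......
  ......
Step 6: 0 trees catch fire, 0 burn out
  ......
  ......
  ......
  ......
  ......

......
......
......
......
......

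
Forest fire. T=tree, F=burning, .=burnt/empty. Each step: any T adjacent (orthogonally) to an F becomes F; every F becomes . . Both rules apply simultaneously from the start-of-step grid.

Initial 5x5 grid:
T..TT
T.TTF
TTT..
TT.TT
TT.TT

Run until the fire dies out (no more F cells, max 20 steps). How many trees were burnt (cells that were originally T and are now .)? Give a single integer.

Answer: 13

Derivation:
Step 1: +2 fires, +1 burnt (F count now 2)
Step 2: +2 fires, +2 burnt (F count now 2)
Step 3: +1 fires, +2 burnt (F count now 1)
Step 4: +1 fires, +1 burnt (F count now 1)
Step 5: +2 fires, +1 burnt (F count now 2)
Step 6: +3 fires, +2 burnt (F count now 3)
Step 7: +2 fires, +3 burnt (F count now 2)
Step 8: +0 fires, +2 burnt (F count now 0)
Fire out after step 8
Initially T: 17, now '.': 21
Total burnt (originally-T cells now '.'): 13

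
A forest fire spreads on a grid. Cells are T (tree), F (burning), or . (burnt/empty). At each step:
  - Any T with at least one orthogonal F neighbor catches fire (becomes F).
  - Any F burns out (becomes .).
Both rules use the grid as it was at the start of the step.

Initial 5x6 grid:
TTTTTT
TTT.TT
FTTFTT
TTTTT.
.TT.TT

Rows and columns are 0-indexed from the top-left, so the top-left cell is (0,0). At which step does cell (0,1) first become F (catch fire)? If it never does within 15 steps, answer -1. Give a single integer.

Step 1: cell (0,1)='T' (+6 fires, +2 burnt)
Step 2: cell (0,1)='T' (+8 fires, +6 burnt)
Step 3: cell (0,1)='F' (+7 fires, +8 burnt)
  -> target ignites at step 3
Step 4: cell (0,1)='.' (+3 fires, +7 burnt)
Step 5: cell (0,1)='.' (+0 fires, +3 burnt)
  fire out at step 5

3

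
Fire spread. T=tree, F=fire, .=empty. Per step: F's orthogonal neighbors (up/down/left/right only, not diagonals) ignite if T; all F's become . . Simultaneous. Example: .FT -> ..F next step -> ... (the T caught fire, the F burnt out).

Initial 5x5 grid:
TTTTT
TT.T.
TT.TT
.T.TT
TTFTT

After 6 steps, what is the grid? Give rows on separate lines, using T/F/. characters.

Step 1: 2 trees catch fire, 1 burn out
  TTTTT
  TT.T.
  TT.TT
  .T.TT
  TF.FT
Step 2: 4 trees catch fire, 2 burn out
  TTTTT
  TT.T.
  TT.TT
  .F.FT
  F...F
Step 3: 3 trees catch fire, 4 burn out
  TTTTT
  TT.T.
  TF.FT
  ....F
  .....
Step 4: 4 trees catch fire, 3 burn out
  TTTTT
  TF.F.
  F...F
  .....
  .....
Step 5: 3 trees catch fire, 4 burn out
  TFTFT
  F....
  .....
  .....
  .....
Step 6: 3 trees catch fire, 3 burn out
  F.F.F
  .....
  .....
  .....
  .....

F.F.F
.....
.....
.....
.....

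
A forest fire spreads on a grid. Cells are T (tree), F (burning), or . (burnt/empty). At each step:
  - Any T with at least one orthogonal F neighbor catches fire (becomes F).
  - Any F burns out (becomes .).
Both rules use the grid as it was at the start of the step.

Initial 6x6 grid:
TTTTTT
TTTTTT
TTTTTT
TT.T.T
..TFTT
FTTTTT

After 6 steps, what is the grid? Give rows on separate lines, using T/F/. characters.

Step 1: 5 trees catch fire, 2 burn out
  TTTTTT
  TTTTTT
  TTTTTT
  TT.F.T
  ..F.FT
  .FTFTT
Step 2: 4 trees catch fire, 5 burn out
  TTTTTT
  TTTTTT
  TTTFTT
  TT...T
  .....F
  ..F.FT
Step 3: 5 trees catch fire, 4 burn out
  TTTTTT
  TTTFTT
  TTF.FT
  TT...F
  ......
  .....F
Step 4: 5 trees catch fire, 5 burn out
  TTTFTT
  TTF.FT
  TF...F
  TT....
  ......
  ......
Step 5: 6 trees catch fire, 5 burn out
  TTF.FT
  TF...F
  F.....
  TF....
  ......
  ......
Step 6: 4 trees catch fire, 6 burn out
  TF...F
  F.....
  ......
  F.....
  ......
  ......

TF...F
F.....
......
F.....
......
......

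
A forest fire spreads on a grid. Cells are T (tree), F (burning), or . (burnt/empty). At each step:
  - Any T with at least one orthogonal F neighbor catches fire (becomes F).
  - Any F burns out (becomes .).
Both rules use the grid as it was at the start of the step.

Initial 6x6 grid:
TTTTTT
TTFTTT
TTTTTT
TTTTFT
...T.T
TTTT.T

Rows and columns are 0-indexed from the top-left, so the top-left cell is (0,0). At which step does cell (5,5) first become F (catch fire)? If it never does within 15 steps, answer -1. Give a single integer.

Step 1: cell (5,5)='T' (+7 fires, +2 burnt)
Step 2: cell (5,5)='T' (+10 fires, +7 burnt)
Step 3: cell (5,5)='F' (+7 fires, +10 burnt)
  -> target ignites at step 3
Step 4: cell (5,5)='.' (+3 fires, +7 burnt)
Step 5: cell (5,5)='.' (+1 fires, +3 burnt)
Step 6: cell (5,5)='.' (+1 fires, +1 burnt)
Step 7: cell (5,5)='.' (+0 fires, +1 burnt)
  fire out at step 7

3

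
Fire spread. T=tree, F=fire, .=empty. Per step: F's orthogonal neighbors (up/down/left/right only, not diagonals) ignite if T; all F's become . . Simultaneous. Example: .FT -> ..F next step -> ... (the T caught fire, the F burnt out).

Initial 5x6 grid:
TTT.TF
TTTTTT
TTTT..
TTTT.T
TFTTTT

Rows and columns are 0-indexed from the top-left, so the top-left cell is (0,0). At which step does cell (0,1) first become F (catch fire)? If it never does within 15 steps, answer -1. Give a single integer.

Step 1: cell (0,1)='T' (+5 fires, +2 burnt)
Step 2: cell (0,1)='T' (+5 fires, +5 burnt)
Step 3: cell (0,1)='T' (+6 fires, +5 burnt)
Step 4: cell (0,1)='F' (+5 fires, +6 burnt)
  -> target ignites at step 4
Step 5: cell (0,1)='.' (+3 fires, +5 burnt)
Step 6: cell (0,1)='.' (+0 fires, +3 burnt)
  fire out at step 6

4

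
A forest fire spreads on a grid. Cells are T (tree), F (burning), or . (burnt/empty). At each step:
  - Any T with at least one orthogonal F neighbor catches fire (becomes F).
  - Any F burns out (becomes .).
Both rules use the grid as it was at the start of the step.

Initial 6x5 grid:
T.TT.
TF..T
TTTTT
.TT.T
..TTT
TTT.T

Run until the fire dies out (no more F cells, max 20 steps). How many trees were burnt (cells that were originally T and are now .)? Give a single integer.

Step 1: +2 fires, +1 burnt (F count now 2)
Step 2: +4 fires, +2 burnt (F count now 4)
Step 3: +2 fires, +4 burnt (F count now 2)
Step 4: +2 fires, +2 burnt (F count now 2)
Step 5: +4 fires, +2 burnt (F count now 4)
Step 6: +2 fires, +4 burnt (F count now 2)
Step 7: +2 fires, +2 burnt (F count now 2)
Step 8: +0 fires, +2 burnt (F count now 0)
Fire out after step 8
Initially T: 20, now '.': 28
Total burnt (originally-T cells now '.'): 18

Answer: 18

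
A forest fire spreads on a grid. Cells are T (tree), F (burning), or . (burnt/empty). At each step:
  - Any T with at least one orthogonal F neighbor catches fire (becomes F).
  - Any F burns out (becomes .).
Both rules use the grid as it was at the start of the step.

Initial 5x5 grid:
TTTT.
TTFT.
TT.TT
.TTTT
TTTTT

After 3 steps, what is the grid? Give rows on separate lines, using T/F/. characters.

Step 1: 3 trees catch fire, 1 burn out
  TTFT.
  TF.F.
  TT.TT
  .TTTT
  TTTTT
Step 2: 5 trees catch fire, 3 burn out
  TF.F.
  F....
  TF.FT
  .TTTT
  TTTTT
Step 3: 5 trees catch fire, 5 burn out
  F....
  .....
  F...F
  .FTFT
  TTTTT

F....
.....
F...F
.FTFT
TTTTT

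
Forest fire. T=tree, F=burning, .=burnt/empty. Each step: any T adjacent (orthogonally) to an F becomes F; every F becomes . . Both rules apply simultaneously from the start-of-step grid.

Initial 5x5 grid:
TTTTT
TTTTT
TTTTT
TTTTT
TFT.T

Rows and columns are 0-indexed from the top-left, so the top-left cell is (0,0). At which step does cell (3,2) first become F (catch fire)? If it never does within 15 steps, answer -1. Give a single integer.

Step 1: cell (3,2)='T' (+3 fires, +1 burnt)
Step 2: cell (3,2)='F' (+3 fires, +3 burnt)
  -> target ignites at step 2
Step 3: cell (3,2)='.' (+4 fires, +3 burnt)
Step 4: cell (3,2)='.' (+5 fires, +4 burnt)
Step 5: cell (3,2)='.' (+5 fires, +5 burnt)
Step 6: cell (3,2)='.' (+2 fires, +5 burnt)
Step 7: cell (3,2)='.' (+1 fires, +2 burnt)
Step 8: cell (3,2)='.' (+0 fires, +1 burnt)
  fire out at step 8

2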